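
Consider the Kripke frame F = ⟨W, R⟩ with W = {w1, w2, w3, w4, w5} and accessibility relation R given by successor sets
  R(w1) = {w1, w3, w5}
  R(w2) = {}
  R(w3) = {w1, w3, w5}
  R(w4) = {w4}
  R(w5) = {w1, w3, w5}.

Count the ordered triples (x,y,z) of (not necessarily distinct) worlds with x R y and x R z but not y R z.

0

R is Euclidean; there are no such tuples.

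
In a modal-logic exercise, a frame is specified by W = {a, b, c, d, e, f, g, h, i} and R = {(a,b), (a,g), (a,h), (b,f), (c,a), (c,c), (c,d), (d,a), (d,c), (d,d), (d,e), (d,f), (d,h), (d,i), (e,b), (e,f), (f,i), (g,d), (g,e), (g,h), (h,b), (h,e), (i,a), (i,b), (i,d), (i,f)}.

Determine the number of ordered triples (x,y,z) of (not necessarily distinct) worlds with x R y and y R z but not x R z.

38

Enumerating: (a,b,f), (a,g,d), (a,g,e), (a,h,e), (b,f,i), (c,a,b), (c,a,g), (c,a,h), (c,d,e), (c,d,f), (c,d,h), (c,d,i), … and 26 more.
Total: 38.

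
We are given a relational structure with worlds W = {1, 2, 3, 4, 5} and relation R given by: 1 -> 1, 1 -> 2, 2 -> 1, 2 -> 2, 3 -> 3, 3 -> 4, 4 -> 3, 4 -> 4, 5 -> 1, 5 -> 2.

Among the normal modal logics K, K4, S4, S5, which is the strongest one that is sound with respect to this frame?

Transitive (axiom 4): yes — every two-step R-path is closed by a direct edge.
Reflexive (axiom T): no — 5 is not related to itself.
Euclidean (axiom 5): yes — any two successors of a common world are R-related.
So F validates K, K4; S4 would additionally require R to be reflexive. The strongest is K4.

K4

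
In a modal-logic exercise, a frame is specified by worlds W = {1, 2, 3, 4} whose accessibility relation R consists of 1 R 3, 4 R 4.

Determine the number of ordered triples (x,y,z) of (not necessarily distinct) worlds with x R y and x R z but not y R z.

1

Enumerating: (1,3,3).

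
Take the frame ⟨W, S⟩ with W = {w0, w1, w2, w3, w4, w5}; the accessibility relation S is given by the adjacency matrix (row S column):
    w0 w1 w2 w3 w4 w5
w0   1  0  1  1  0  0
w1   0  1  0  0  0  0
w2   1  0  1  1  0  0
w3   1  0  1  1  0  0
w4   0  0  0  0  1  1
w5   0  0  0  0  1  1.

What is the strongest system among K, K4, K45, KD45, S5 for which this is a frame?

S5

Transitive (axiom 4): yes — every two-step S-path is closed by a direct edge.
Euclidean (axiom 5): yes — any two successors of a common world are S-related.
Serial (axiom D): yes — every world has a successor (e.g. w0 S w0).
Reflexive (axiom T): yes — every world is S-related to itself.
So F validates K, K4, K45, KD45, S5. The strongest is S5.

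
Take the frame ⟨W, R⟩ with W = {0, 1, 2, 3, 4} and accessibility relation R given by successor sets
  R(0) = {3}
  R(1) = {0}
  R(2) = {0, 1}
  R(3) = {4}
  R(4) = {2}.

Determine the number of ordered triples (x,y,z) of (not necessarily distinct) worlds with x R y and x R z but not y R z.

7

Enumerating: (0,3,3), (1,0,0), (2,0,0), (2,0,1), (2,1,1), (3,4,4), (4,2,2).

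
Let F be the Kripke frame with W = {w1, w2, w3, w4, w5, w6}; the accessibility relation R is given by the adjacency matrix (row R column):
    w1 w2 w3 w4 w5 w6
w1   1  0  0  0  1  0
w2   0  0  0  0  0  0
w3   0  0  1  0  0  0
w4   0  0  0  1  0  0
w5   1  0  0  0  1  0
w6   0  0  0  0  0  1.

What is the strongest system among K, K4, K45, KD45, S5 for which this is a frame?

Transitive (axiom 4): yes — every two-step R-path is closed by a direct edge.
Euclidean (axiom 5): yes — any two successors of a common world are R-related.
Serial (axiom D): no — w2 has no R-successor.
Reflexive (axiom T): no — w2 is not related to itself.
So F validates K, K4, K45; KD45 would additionally require R to be serial. The strongest is K45.

K45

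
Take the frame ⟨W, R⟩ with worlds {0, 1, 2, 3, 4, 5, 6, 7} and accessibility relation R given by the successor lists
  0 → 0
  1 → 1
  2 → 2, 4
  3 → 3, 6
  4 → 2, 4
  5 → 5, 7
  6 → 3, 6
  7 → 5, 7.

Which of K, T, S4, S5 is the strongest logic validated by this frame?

S5

Reflexive (axiom T): yes — every world is R-related to itself.
Transitive (axiom 4): yes — every two-step R-path is closed by a direct edge.
Euclidean (axiom 5): yes — any two successors of a common world are R-related.
So F validates K, T, S4, S5. The strongest is S5.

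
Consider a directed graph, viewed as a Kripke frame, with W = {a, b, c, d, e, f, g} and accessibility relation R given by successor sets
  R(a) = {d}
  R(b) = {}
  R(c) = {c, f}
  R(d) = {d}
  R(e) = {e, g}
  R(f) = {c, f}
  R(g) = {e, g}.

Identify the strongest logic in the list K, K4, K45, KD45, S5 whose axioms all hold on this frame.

K45

Transitive (axiom 4): yes — every two-step R-path is closed by a direct edge.
Euclidean (axiom 5): yes — any two successors of a common world are R-related.
Serial (axiom D): no — b has no R-successor.
Reflexive (axiom T): no — a is not related to itself.
So F validates K, K4, K45; KD45 would additionally require R to be serial. The strongest is K45.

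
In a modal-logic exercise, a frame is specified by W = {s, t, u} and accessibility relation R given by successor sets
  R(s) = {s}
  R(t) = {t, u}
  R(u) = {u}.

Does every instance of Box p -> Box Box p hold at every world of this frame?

Yes

Axiom 4 corresponds to the accessibility relation being transitive.
Transitive: yes — every two-step R-path is closed by a direct edge.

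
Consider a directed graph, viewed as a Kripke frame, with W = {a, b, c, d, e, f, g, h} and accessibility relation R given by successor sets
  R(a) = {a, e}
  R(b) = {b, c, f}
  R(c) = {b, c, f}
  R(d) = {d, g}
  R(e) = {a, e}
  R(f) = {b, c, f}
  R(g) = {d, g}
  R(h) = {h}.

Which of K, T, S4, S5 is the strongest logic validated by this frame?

S5

Reflexive (axiom T): yes — every world is R-related to itself.
Transitive (axiom 4): yes — every two-step R-path is closed by a direct edge.
Euclidean (axiom 5): yes — any two successors of a common world are R-related.
So F validates K, T, S4, S5. The strongest is S5.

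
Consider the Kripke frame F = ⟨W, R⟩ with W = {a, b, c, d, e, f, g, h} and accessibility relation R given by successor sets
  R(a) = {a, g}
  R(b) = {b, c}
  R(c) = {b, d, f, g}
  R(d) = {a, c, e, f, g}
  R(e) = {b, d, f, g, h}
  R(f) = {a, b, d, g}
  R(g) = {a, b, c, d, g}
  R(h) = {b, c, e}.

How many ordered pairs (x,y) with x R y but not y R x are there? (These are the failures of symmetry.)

Enumerating: (c,f), (d,a), (e,b), (e,f), (e,g), (f,a), (f,b), (f,g), (g,b), (h,b), (h,c).

11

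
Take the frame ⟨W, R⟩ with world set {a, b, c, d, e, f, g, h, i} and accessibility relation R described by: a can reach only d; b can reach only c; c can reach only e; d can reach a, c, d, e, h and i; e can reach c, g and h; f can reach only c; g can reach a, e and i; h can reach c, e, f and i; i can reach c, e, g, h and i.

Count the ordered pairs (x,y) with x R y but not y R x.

11

Enumerating: (b,c), (d,c), (d,e), (d,h), (d,i), (f,c), (g,a), (h,c), (h,f), (i,c), (i,e).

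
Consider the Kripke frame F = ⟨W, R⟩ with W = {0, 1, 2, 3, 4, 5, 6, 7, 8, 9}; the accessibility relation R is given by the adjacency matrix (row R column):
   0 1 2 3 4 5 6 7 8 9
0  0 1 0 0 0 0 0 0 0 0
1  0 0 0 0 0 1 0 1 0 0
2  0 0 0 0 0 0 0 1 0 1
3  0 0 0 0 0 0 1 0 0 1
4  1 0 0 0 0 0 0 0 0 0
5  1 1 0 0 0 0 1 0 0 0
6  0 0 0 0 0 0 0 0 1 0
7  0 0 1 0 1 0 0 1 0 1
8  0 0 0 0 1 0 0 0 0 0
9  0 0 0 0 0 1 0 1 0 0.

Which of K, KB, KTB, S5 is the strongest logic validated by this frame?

Symmetric (axiom B): no — 0 R 1 but not 1 R 0.
Reflexive (axiom T): no — 0 is not related to itself.
Euclidean (axiom 5): no — 1 R 5 and 1 R 7, but not 5 R 7.
So F validates K; KB would additionally require R to be symmetric. The strongest is K.

K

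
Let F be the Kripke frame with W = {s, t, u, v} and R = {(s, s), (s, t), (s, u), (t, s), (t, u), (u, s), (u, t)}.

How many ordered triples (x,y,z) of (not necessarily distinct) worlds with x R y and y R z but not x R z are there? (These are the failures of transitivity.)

4

Enumerating: (t,s,t), (t,u,t), (u,s,u), (u,t,u).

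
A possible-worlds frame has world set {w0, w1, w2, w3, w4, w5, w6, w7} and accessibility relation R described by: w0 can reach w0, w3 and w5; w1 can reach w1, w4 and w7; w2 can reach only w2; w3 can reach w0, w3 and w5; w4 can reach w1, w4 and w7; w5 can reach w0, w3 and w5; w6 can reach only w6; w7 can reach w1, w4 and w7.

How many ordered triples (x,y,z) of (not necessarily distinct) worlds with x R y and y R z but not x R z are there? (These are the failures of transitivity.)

0

R is transitive; there are no such tuples.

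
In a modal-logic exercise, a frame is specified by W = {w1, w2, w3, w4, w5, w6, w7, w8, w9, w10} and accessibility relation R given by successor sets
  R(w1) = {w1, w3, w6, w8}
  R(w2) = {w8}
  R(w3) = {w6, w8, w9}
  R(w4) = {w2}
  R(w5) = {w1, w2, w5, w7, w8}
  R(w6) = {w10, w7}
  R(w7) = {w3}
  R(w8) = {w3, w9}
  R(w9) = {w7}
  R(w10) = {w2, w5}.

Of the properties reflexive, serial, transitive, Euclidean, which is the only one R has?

Reflexive: no — w2 is not related to itself.
Serial: yes — every world has a successor (e.g. w1 R w1).
Transitive: no — w1 R w3 and w3 R w9, but not w1 R w9.
Euclidean: no — w1 R w6 and w1 R w3, but not w6 R w3.
Only serial holds.

serial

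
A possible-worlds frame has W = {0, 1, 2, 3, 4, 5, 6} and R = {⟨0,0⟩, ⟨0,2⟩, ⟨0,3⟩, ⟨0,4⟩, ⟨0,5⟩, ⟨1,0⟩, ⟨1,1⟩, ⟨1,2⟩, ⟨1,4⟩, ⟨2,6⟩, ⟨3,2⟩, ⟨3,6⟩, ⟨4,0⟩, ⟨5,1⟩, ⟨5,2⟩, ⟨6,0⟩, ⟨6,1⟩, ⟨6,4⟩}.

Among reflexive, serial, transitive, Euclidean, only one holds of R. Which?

Reflexive: no — 2 is not related to itself.
Serial: yes — every world has a successor (e.g. 0 R 0).
Transitive: no — 0 R 2 and 2 R 6, but not 0 R 6.
Euclidean: no — 0 R 2 and 0 R 3, but not 2 R 3.
Only serial holds.

serial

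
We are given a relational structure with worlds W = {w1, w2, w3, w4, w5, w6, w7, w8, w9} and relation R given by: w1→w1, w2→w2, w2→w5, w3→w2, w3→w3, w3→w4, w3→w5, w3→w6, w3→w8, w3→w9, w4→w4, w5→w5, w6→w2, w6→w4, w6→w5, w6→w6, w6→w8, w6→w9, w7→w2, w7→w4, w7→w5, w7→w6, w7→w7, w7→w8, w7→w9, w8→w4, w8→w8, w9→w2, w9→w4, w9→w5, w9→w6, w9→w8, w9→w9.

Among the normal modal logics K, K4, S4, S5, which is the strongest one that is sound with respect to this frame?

S4

Transitive (axiom 4): yes — every two-step R-path is closed by a direct edge.
Reflexive (axiom T): yes — every world is R-related to itself.
Euclidean (axiom 5): no — w3 R w2 and w3 R w4, but not w2 R w4.
So F validates K, K4, S4; S5 would additionally require R to be Euclidean. The strongest is S4.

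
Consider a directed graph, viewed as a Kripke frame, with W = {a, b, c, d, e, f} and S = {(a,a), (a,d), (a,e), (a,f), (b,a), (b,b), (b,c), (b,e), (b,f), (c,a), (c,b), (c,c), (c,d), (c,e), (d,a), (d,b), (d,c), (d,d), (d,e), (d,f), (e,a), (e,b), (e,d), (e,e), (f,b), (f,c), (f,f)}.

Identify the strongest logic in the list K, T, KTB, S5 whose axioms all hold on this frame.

Reflexive (axiom T): yes — every world is S-related to itself.
Symmetric (axiom B): no — a S f but not f S a.
Euclidean (axiom 5): no — a S e and a S f, but not e S f.
So F validates K, T; KTB would additionally require S to be symmetric. The strongest is T.

T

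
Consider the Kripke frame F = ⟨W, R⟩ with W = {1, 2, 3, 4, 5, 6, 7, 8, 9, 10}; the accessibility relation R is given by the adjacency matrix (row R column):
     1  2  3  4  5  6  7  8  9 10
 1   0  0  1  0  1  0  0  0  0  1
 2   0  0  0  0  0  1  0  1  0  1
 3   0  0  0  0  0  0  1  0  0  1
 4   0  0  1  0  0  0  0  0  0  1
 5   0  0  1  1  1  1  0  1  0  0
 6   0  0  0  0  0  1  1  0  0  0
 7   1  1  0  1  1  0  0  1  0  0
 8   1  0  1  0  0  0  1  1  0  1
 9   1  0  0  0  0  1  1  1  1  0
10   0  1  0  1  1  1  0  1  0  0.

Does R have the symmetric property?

Symmetric: no — 1 R 10 but not 10 R 1.

No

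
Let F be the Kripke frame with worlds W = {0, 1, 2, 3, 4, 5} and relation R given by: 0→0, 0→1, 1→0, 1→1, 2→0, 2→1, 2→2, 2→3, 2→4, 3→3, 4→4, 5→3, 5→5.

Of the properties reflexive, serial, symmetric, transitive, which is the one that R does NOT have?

Reflexive: yes — every world is R-related to itself.
Serial: yes — every world has a successor (e.g. 0 R 0).
Symmetric: no — 2 R 0 but not 0 R 2.
Transitive: yes — every two-step R-path is closed by a direct edge.
Only symmetric fails.

symmetric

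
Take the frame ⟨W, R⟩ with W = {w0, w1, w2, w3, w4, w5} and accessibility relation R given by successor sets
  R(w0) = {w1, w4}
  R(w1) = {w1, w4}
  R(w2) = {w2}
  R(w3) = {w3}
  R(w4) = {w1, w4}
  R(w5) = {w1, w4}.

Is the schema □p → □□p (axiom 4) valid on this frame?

Yes

The schema 4 characterises exactly the transitive frames.
Transitive: yes — every two-step R-path is closed by a direct edge.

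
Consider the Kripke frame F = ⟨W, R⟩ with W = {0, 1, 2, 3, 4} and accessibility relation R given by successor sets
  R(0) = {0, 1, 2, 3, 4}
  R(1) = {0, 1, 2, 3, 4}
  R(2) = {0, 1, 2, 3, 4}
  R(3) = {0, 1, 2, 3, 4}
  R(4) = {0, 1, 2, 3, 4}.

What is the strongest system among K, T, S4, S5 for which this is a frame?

S5

Reflexive (axiom T): yes — every world is R-related to itself.
Transitive (axiom 4): yes — every two-step R-path is closed by a direct edge.
Euclidean (axiom 5): yes — any two successors of a common world are R-related.
So F validates K, T, S4, S5. The strongest is S5.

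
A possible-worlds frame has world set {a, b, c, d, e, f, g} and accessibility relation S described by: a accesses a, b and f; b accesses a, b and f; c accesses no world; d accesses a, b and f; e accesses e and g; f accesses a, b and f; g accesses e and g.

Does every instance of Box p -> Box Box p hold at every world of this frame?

Yes

By correspondence theory, 4 is valid on a frame iff S is transitive.
Transitive: yes — every two-step S-path is closed by a direct edge.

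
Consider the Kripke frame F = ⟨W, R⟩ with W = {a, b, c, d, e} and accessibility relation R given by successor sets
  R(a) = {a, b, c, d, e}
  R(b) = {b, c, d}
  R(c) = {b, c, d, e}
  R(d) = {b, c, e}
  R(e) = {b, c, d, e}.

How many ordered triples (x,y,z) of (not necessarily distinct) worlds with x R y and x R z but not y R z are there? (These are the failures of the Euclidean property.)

12

Enumerating: (a,b,a), (a,b,e), (a,c,a), (a,d,a), (a,d,d), (a,e,a), (b,d,d), (c,b,e), (c,d,d), (d,b,e), (e,b,e), (e,d,d).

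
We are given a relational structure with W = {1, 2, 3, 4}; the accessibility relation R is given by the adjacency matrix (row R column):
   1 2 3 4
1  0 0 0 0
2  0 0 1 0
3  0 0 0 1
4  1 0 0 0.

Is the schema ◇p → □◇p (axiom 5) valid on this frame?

By correspondence theory, 5 is valid on a frame iff R is Euclidean.
Euclidean: no — 2 R 3 and 2 R 3, but not 3 R 3.

No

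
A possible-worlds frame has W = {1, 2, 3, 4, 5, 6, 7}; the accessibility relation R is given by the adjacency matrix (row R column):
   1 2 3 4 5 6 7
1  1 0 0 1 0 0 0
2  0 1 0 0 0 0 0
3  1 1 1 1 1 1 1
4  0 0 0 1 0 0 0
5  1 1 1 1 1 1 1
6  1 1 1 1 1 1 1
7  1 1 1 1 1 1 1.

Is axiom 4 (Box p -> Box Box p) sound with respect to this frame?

Yes

The schema 4 characterises exactly the transitive frames.
Transitive: yes — every two-step R-path is closed by a direct edge.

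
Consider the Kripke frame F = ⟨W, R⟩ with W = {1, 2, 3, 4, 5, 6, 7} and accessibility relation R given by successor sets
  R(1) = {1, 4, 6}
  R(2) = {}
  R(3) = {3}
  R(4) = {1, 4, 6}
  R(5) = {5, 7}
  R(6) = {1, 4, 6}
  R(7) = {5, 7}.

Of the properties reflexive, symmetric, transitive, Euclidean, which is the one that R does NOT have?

Reflexive: no — 2 is not related to itself.
Symmetric: yes — every pair in R has its reverse in R.
Transitive: yes — every two-step R-path is closed by a direct edge.
Euclidean: yes — any two successors of a common world are R-related.
Only reflexive fails.

reflexive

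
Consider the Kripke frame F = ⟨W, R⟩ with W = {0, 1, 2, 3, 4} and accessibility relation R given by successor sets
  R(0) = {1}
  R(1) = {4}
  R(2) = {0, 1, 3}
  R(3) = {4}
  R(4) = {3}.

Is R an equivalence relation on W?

Reflexive: no — 0 is not related to itself.
Symmetric: no — 0 R 1 but not 1 R 0.
Transitive: no — 0 R 1 and 1 R 4, but not 0 R 4.
So R is not an equivalence relation.

No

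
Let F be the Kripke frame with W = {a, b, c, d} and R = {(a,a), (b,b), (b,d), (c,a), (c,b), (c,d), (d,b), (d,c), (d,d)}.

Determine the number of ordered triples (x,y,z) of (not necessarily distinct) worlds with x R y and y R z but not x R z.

Enumerating: (b,d,c), (c,d,c), (d,c,a).

3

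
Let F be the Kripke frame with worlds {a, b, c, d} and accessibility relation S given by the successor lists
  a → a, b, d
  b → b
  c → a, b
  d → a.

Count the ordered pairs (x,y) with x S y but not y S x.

3

Enumerating: (a,b), (c,a), (c,b).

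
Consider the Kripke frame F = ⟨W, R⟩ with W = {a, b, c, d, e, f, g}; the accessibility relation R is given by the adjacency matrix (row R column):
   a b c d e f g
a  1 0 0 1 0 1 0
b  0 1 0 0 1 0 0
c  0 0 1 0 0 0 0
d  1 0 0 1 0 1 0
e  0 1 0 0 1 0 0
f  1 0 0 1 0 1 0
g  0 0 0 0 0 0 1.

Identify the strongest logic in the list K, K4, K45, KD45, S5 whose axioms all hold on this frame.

Transitive (axiom 4): yes — every two-step R-path is closed by a direct edge.
Euclidean (axiom 5): yes — any two successors of a common world are R-related.
Serial (axiom D): yes — every world has a successor (e.g. a R a).
Reflexive (axiom T): yes — every world is R-related to itself.
So F validates K, K4, K45, KD45, S5. The strongest is S5.

S5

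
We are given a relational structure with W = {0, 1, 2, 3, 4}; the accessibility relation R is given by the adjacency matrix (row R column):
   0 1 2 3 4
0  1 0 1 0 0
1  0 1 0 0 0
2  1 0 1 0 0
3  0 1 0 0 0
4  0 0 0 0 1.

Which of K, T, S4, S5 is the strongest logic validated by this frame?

K

Reflexive (axiom T): no — 3 is not related to itself.
Transitive (axiom 4): yes — every two-step R-path is closed by a direct edge.
Euclidean (axiom 5): yes — any two successors of a common world are R-related.
So F validates K; T would additionally require R to be reflexive. The strongest is K.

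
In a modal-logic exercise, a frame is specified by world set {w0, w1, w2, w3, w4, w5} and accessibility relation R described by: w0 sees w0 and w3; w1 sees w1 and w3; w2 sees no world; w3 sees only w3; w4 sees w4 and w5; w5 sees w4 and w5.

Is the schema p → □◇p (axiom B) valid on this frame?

No

Axiom B corresponds to the accessibility relation being symmetric.
Symmetric: no — w0 R w3 but not w3 R w0.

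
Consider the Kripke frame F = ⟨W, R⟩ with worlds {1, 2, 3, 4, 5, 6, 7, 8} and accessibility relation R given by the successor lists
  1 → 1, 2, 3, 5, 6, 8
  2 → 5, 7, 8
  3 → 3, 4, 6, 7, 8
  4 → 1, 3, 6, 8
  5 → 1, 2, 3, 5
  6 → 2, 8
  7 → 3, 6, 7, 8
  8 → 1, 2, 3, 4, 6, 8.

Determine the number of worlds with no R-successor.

0

R is serial; there are no such worlds.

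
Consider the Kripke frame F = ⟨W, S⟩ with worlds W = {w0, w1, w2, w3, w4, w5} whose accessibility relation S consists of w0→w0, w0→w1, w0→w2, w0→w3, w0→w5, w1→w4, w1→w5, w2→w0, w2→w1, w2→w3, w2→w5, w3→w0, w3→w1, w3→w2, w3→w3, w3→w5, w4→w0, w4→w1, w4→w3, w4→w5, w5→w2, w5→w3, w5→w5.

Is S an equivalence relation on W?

No

Reflexive: no — w1 is not related to itself.
Symmetric: no — w0 S w1 but not w1 S w0.
Transitive: no — w0 S w1 and w1 S w4, but not w0 S w4.
So S is not an equivalence relation.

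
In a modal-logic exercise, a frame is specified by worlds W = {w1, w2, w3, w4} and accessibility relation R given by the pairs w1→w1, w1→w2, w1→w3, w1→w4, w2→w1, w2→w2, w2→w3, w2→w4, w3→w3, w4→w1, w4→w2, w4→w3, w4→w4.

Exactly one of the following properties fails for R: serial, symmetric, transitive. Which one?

symmetric

Serial: yes — every world has a successor (e.g. w1 R w1).
Symmetric: no — w1 R w3 but not w3 R w1.
Transitive: yes — every two-step R-path is closed by a direct edge.
Only symmetric fails.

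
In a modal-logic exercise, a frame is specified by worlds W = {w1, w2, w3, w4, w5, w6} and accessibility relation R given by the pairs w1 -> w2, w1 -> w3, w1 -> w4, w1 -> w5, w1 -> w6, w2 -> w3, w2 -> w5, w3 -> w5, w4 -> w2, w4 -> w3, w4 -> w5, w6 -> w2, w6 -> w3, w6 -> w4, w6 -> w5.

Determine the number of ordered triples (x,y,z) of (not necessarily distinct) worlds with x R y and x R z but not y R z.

35

Enumerating: (w1,w2,w2), (w1,w2,w4), (w1,w2,w6), (w1,w3,w2), (w1,w3,w3), (w1,w3,w4), (w1,w3,w6), (w1,w4,w4), (w1,w4,w6), (w1,w5,w2), (w1,w5,w3), (w1,w5,w4), … and 23 more.
Total: 35.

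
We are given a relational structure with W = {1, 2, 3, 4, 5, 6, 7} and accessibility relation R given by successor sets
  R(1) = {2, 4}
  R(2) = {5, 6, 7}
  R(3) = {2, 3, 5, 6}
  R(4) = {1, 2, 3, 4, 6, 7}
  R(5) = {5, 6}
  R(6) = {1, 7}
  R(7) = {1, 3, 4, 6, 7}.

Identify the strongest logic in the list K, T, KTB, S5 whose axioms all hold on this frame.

K

Reflexive (axiom T): no — 1 is not related to itself.
Symmetric (axiom B): no — 1 R 2 but not 2 R 1.
Euclidean (axiom 5): no — 1 R 2 and 1 R 4, but not 2 R 4.
So F validates K; T would additionally require R to be reflexive. The strongest is K.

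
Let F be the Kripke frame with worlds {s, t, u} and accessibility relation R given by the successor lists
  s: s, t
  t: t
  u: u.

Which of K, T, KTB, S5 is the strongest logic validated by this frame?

T

Reflexive (axiom T): yes — every world is R-related to itself.
Symmetric (axiom B): no — s R t but not t R s.
Euclidean (axiom 5): no — s R t and s R s, but not t R s.
So F validates K, T; KTB would additionally require R to be symmetric. The strongest is T.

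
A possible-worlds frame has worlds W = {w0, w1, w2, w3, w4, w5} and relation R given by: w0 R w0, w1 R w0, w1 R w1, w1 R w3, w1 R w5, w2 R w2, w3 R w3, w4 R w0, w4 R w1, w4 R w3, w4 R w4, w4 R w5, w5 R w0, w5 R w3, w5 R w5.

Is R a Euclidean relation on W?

No

Euclidean: no — w1 R w0 and w1 R w3, but not w0 R w3.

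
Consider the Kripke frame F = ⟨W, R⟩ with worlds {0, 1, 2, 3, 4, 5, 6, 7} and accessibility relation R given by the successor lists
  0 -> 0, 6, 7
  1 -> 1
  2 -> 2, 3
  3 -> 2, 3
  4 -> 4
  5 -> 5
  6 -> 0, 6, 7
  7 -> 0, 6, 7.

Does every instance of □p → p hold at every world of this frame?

Yes

Axiom T corresponds to the accessibility relation being reflexive.
Reflexive: yes — every world is R-related to itself.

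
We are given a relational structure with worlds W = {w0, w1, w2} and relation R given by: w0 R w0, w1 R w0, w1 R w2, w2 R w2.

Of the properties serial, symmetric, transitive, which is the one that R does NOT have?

symmetric

Serial: yes — every world has a successor (e.g. w0 R w0).
Symmetric: no — w1 R w0 but not w0 R w1.
Transitive: yes — every two-step R-path is closed by a direct edge.
Only symmetric fails.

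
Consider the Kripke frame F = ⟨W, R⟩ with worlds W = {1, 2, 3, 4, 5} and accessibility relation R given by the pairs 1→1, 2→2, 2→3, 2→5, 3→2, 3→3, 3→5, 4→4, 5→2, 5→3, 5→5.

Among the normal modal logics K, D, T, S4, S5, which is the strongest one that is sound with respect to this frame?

Serial (axiom D): yes — every world has a successor (e.g. 1 R 1).
Reflexive (axiom T): yes — every world is R-related to itself.
Transitive (axiom 4): yes — every two-step R-path is closed by a direct edge.
Euclidean (axiom 5): yes — any two successors of a common world are R-related.
So F validates K, D, T, S4, S5. The strongest is S5.

S5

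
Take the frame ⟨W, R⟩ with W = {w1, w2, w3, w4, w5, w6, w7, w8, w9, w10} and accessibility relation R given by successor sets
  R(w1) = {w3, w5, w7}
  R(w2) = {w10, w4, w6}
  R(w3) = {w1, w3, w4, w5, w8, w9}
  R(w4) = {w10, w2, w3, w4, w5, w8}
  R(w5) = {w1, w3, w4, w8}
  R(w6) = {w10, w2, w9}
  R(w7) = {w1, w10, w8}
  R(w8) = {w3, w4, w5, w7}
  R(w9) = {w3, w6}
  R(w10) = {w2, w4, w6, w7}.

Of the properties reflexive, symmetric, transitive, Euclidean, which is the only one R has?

symmetric

Reflexive: no — w1 is not related to itself.
Symmetric: yes — every pair in R has its reverse in R.
Transitive: no — w1 R w3 and w3 R w4, but not w1 R w4.
Euclidean: no — w1 R w3 and w1 R w7, but not w3 R w7.
Only symmetric holds.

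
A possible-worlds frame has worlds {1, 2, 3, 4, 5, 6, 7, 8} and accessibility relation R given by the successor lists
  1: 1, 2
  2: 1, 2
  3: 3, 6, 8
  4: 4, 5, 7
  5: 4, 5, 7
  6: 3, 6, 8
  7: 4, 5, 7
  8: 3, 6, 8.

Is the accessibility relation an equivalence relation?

Reflexive: yes — every world is R-related to itself.
Symmetric: yes — every pair in R has its reverse in R.
Transitive: yes — every two-step R-path is closed by a direct edge.
So R is an equivalence relation.

Yes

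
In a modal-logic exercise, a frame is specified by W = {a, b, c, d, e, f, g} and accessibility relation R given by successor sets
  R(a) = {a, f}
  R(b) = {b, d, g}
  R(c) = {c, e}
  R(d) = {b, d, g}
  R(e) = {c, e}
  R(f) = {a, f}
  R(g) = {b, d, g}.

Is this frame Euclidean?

Euclidean: yes — any two successors of a common world are R-related.

Yes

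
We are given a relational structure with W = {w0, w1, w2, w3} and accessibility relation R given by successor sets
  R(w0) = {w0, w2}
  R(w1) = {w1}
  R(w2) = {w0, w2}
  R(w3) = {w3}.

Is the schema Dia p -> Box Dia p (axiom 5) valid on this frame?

Yes

The schema 5 characterises exactly the Euclidean frames.
Euclidean: yes — any two successors of a common world are R-related.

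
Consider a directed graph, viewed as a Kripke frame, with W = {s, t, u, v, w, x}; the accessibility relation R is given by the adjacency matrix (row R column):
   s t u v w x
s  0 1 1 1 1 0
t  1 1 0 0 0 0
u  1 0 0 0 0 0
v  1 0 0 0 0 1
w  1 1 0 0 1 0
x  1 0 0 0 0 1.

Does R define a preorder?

No

Reflexive: no — s is not related to itself.
Transitive: no — s R v and v R x, but not s R x.
So R is not a preorder.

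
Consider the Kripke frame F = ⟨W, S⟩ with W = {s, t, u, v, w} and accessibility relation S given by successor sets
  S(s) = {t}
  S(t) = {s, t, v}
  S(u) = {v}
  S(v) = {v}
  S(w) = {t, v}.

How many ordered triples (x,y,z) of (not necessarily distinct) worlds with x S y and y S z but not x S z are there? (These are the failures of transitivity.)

Enumerating: (s,t,s), (s,t,v), (w,t,s).

3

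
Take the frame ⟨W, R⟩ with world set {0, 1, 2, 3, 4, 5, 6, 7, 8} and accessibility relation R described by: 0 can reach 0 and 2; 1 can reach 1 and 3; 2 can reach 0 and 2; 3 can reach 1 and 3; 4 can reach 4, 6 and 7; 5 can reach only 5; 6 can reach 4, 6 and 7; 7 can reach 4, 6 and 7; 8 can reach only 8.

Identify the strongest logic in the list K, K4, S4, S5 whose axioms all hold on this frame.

S5

Transitive (axiom 4): yes — every two-step R-path is closed by a direct edge.
Reflexive (axiom T): yes — every world is R-related to itself.
Euclidean (axiom 5): yes — any two successors of a common world are R-related.
So F validates K, K4, S4, S5. The strongest is S5.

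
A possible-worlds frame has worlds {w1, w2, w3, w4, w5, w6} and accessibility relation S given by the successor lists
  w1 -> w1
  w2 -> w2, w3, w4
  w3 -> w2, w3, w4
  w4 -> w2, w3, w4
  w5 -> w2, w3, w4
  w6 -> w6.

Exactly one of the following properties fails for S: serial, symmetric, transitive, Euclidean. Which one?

Serial: yes — every world has a successor (e.g. w1 S w1).
Symmetric: no — w5 S w2 but not w2 S w5.
Transitive: yes — every two-step S-path is closed by a direct edge.
Euclidean: yes — any two successors of a common world are S-related.
Only symmetric fails.

symmetric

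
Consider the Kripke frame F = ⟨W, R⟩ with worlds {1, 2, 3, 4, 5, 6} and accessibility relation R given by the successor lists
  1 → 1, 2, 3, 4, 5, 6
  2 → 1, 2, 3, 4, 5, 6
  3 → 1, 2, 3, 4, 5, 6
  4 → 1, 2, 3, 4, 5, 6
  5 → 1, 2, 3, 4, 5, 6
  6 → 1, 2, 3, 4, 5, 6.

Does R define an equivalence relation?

Yes

Reflexive: yes — every world is R-related to itself.
Symmetric: yes — every pair in R has its reverse in R.
Transitive: yes — every two-step R-path is closed by a direct edge.
So R is an equivalence relation.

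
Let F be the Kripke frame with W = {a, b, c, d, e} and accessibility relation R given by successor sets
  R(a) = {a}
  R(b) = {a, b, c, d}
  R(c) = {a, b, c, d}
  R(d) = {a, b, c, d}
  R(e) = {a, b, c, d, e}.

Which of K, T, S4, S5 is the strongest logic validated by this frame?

S4

Reflexive (axiom T): yes — every world is R-related to itself.
Transitive (axiom 4): yes — every two-step R-path is closed by a direct edge.
Euclidean (axiom 5): no — b R a and b R c, but not a R c.
So F validates K, T, S4; S5 would additionally require R to be Euclidean. The strongest is S4.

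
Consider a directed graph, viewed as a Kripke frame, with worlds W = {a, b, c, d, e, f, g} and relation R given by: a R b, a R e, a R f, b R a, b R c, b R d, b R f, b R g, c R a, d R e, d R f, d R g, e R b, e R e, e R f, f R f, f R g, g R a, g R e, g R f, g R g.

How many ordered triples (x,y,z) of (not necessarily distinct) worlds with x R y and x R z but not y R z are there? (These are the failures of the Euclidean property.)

33

Enumerating: (a,b,b), (a,b,e), (a,f,b), (a,f,e), (b,a,a), (b,a,c), (b,a,d), (b,a,g), (b,c,c), (b,c,d), (b,c,f), (b,c,g), … and 21 more.
Total: 33.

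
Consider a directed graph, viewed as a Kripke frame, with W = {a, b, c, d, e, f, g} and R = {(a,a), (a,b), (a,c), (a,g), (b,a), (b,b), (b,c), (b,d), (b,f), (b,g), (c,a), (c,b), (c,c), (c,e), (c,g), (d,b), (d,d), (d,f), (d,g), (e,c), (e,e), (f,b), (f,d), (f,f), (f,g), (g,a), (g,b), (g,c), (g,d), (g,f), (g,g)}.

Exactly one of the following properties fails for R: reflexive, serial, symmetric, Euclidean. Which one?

Reflexive: yes — every world is R-related to itself.
Serial: yes — every world has a successor (e.g. a R a).
Symmetric: yes — every pair in R has its reverse in R.
Euclidean: no — b R a and b R d, but not a R d.
Only Euclidean fails.

Euclidean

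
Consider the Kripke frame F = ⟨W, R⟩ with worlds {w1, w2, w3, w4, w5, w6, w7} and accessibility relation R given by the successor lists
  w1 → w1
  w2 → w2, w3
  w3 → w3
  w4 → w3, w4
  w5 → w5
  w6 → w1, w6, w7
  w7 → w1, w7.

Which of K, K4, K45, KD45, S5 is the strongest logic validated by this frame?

Transitive (axiom 4): yes — every two-step R-path is closed by a direct edge.
Euclidean (axiom 5): no — w6 R w1 and w6 R w7, but not w1 R w7.
Serial (axiom D): yes — every world has a successor (e.g. w1 R w1).
Reflexive (axiom T): yes — every world is R-related to itself.
So F validates K, K4; K45 would additionally require R to be Euclidean. The strongest is K4.

K4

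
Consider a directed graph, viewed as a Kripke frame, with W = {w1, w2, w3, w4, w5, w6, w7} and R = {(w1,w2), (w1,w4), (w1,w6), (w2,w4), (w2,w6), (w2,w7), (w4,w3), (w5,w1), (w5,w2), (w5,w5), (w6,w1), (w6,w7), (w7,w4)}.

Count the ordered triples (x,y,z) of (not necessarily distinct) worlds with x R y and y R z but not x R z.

Enumerating: (w1,w2,w7), (w1,w4,w3), (w1,w6,w1), (w1,w6,w7), (w2,w4,w3), (w2,w6,w1), (w5,w1,w4), (w5,w1,w6), (w5,w2,w4), (w5,w2,w6), (w5,w2,w7), (w6,w1,w2), (w6,w1,w4), (w6,w1,w6), (w6,w7,w4), (w7,w4,w3).

16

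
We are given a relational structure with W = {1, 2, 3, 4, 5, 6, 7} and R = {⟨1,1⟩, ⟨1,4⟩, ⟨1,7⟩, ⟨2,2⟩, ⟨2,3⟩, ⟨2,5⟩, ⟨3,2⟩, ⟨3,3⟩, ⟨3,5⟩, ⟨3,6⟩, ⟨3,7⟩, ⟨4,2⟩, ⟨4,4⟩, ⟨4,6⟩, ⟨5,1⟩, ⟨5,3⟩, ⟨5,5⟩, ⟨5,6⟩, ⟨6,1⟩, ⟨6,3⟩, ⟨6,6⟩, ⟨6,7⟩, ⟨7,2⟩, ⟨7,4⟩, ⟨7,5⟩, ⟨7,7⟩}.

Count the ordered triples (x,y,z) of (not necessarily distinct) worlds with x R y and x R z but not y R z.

Enumerating: (1,4,1), (1,4,7), (1,7,1), (2,5,2), (3,2,6), (3,2,7), (3,5,2), (3,5,7), (3,6,2), (3,6,5), (3,7,3), (3,7,6), … and 22 more.
Total: 34.

34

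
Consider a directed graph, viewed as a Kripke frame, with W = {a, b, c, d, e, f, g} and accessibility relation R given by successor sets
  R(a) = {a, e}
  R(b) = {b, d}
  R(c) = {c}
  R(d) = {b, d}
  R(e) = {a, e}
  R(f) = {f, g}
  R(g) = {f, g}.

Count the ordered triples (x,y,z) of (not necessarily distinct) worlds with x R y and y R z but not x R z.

R is transitive; there are no such tuples.

0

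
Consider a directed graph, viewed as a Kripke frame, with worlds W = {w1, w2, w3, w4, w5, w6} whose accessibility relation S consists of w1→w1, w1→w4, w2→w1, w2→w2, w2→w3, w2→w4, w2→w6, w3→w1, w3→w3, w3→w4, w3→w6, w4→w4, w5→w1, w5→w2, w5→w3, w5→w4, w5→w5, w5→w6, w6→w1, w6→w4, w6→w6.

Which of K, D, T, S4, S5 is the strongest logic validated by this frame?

S4

Serial (axiom D): yes — every world has a successor (e.g. w1 S w1).
Reflexive (axiom T): yes — every world is S-related to itself.
Transitive (axiom 4): yes — every two-step S-path is closed by a direct edge.
Euclidean (axiom 5): no — w2 S w1 and w2 S w3, but not w1 S w3.
So F validates K, D, T, S4; S5 would additionally require S to be Euclidean. The strongest is S4.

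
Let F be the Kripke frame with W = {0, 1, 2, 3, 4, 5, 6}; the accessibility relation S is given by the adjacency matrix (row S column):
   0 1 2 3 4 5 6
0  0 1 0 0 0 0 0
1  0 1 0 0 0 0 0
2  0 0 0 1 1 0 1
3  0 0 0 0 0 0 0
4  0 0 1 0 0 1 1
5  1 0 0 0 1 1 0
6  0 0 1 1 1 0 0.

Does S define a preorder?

No

Reflexive: no — 0 is not related to itself.
Transitive: no — 2 S 4 and 4 S 5, but not 2 S 5.
So S is not a preorder.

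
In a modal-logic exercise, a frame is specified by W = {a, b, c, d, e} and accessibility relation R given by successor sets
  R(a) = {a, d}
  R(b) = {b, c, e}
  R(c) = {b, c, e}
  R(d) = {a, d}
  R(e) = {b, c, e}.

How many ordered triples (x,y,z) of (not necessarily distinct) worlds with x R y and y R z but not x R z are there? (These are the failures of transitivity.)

R is transitive; there are no such tuples.

0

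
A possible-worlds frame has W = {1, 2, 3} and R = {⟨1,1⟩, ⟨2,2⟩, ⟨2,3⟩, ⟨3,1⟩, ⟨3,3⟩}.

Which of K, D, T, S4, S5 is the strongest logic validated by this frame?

T

Serial (axiom D): yes — every world has a successor (e.g. 1 R 1).
Reflexive (axiom T): yes — every world is R-related to itself.
Transitive (axiom 4): no — 2 R 3 and 3 R 1, but not 2 R 1.
Euclidean (axiom 5): no — 2 R 3 and 2 R 2, but not 3 R 2.
So F validates K, D, T; S4 would additionally require R to be transitive. The strongest is T.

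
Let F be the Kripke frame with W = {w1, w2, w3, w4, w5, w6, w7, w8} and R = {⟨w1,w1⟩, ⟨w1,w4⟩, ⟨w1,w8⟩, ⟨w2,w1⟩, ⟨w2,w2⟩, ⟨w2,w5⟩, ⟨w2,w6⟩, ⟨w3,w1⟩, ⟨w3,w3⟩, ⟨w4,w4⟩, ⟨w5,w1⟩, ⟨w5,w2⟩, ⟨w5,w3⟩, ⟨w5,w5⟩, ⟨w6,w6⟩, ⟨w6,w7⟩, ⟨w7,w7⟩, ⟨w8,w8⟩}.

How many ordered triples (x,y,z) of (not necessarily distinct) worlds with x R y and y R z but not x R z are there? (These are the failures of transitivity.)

Enumerating: (w2,w1,w4), (w2,w1,w8), (w2,w5,w3), (w2,w6,w7), (w3,w1,w4), (w3,w1,w8), (w5,w1,w4), (w5,w1,w8), (w5,w2,w6).

9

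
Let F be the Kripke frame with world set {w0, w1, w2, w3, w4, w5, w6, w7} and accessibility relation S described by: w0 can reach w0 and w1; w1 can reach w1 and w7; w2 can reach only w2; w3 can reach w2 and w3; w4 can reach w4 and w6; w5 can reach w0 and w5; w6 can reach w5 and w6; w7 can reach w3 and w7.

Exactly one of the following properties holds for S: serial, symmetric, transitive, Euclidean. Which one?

serial

Serial: yes — every world has a successor (e.g. w0 S w0).
Symmetric: no — w0 S w1 but not w1 S w0.
Transitive: no — w0 S w1 and w1 S w7, but not w0 S w7.
Euclidean: no — w0 S w1 and w0 S w0, but not w1 S w0.
Only serial holds.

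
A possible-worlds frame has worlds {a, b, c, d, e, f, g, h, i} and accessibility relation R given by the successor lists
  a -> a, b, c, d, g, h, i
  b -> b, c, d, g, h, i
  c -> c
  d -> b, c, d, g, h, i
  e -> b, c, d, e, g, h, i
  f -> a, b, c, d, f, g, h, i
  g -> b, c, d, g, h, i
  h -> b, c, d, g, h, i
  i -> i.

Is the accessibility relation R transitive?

Yes

Transitive: yes — every two-step R-path is closed by a direct edge.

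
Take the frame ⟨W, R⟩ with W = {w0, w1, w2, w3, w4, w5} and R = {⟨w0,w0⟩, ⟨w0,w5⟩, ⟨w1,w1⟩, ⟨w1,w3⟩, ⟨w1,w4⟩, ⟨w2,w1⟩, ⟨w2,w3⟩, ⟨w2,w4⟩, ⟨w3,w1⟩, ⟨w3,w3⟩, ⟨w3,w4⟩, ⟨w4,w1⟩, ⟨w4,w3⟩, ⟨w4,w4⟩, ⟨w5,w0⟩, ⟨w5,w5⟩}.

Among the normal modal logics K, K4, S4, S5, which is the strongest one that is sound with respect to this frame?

Transitive (axiom 4): yes — every two-step R-path is closed by a direct edge.
Reflexive (axiom T): no — w2 is not related to itself.
Euclidean (axiom 5): yes — any two successors of a common world are R-related.
So F validates K, K4; S4 would additionally require R to be reflexive. The strongest is K4.

K4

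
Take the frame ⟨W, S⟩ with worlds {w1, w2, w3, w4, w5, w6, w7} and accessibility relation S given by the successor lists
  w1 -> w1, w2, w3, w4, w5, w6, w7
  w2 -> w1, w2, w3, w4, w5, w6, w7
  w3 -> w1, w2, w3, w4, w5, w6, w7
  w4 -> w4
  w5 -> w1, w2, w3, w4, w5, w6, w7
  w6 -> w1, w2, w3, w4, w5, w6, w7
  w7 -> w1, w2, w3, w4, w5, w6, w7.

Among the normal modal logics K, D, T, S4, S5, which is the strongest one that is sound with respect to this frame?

Serial (axiom D): yes — every world has a successor (e.g. w1 S w1).
Reflexive (axiom T): yes — every world is S-related to itself.
Transitive (axiom 4): yes — every two-step S-path is closed by a direct edge.
Euclidean (axiom 5): no — w1 S w4 and w1 S w2, but not w4 S w2.
So F validates K, D, T, S4; S5 would additionally require S to be Euclidean. The strongest is S4.

S4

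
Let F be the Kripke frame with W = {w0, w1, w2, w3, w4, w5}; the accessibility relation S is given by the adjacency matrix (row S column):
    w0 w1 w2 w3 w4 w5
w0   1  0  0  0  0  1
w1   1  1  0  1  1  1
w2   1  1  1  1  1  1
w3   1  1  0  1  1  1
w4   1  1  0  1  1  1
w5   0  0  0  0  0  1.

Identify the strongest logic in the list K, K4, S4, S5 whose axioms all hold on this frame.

S4

Transitive (axiom 4): yes — every two-step S-path is closed by a direct edge.
Reflexive (axiom T): yes — every world is S-related to itself.
Euclidean (axiom 5): no — w1 S w0 and w1 S w3, but not w0 S w3.
So F validates K, K4, S4; S5 would additionally require S to be Euclidean. The strongest is S4.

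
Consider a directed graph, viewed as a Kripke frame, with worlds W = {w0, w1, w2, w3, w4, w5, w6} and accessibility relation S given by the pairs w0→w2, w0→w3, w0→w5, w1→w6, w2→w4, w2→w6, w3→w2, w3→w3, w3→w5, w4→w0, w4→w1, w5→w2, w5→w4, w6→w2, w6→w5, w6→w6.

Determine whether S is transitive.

No

Transitive: no — w0 S w2 and w2 S w4, but not w0 S w4.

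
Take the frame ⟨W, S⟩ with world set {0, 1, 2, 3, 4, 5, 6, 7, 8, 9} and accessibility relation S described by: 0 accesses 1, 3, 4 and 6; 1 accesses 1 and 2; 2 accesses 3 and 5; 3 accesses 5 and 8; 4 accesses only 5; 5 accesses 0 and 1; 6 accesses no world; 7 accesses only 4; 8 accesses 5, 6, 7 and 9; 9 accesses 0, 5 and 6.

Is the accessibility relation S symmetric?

Symmetric: no — 0 S 1 but not 1 S 0.

No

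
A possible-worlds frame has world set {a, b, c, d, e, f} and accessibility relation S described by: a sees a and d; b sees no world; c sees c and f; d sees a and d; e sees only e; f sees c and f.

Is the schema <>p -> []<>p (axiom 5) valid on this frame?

The schema 5 characterises exactly the Euclidean frames.
Euclidean: yes — any two successors of a common world are S-related.

Yes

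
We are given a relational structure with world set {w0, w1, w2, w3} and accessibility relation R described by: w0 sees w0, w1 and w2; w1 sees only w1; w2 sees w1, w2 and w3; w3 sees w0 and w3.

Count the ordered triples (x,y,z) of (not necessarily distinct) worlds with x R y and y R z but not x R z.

Enumerating: (w0,w2,w3), (w2,w3,w0), (w3,w0,w1), (w3,w0,w2).

4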